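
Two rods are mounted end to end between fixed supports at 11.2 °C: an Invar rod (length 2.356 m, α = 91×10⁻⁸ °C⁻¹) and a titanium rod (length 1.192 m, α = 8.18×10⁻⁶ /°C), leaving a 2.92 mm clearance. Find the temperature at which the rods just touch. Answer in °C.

T = 257 °C

α₁L₁ = 2.14396×10⁻⁶ m/K, α₂L₂ = 9.75056×10⁻⁶ m/K → total 1.189452×10⁻⁵ m/K
ΔT = g/(α₁L₁+α₂L₂) = 2.92×10⁻³ / 1.189452×10⁻⁵ = 245.49 K
T = 11.2 + 245.49 = 256.69 °C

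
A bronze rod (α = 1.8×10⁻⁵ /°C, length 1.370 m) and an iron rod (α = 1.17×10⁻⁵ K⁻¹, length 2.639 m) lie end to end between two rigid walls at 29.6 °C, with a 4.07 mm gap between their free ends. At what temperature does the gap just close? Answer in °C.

T = 103 °C

α₁L₁ = 2.466×10⁻⁵ m/K, α₂L₂ = 3.08763×10⁻⁵ m/K → total 5.55363×10⁻⁵ m/K
ΔT = g/(α₁L₁+α₂L₂) = 4.07×10⁻³ / 5.55363×10⁻⁵ = 73.29 K
T = 29.6 + 73.29 = 102.89 °C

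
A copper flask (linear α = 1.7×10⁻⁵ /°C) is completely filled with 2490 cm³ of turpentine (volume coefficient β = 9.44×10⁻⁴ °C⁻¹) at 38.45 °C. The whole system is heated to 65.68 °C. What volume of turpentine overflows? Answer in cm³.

The flask also expands: β_container ≈ 3α = 5.1×10⁻⁵ /K
Net overflow = V₀(β_liq − 3α_cont)ΔT
β − 3α = 9.44×10⁻⁴ − 5.1×10⁻⁵ = 8.93×10⁻⁴ /K; ΔT = 27.23 K
ΔV = 2490 × 8.93×10⁻⁴ × 27.23 = 60.5 cm³

60.5 cm³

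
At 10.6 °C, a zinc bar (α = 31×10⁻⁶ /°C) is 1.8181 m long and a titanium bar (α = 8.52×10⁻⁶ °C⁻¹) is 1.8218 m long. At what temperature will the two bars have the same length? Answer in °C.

T = 101.2 °C

L₁(1 + α₁ΔT) = L₂(1 + α₂ΔT) ⇒ ΔT = (L₂ − L₁)/(α₁L₁ − α₂L₂)
L₂ − L₁ = 1.8218 − 1.8181 = 3.70×10⁻³ m
α₁L₁ − α₂L₂ = 31×10⁻⁶×1.8181 − 8.52×10⁻⁶×1.8218 = 4.0839364×10⁻⁵ m/K
ΔT = 3.70×10⁻³ / 4.0839364×10⁻⁵ = 90.599 K
T = 10.6 + 90.599 = 101.199 °C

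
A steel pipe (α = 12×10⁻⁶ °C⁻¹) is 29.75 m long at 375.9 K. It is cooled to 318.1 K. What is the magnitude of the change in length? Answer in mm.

ΔL = 20.6 mm

|ΔT| = |318.1 − 375.9| = 57.8 K
ΔL = αL₀ΔT = (12×10⁻⁶)(29.75)(57.8) = 2.06×10⁻² m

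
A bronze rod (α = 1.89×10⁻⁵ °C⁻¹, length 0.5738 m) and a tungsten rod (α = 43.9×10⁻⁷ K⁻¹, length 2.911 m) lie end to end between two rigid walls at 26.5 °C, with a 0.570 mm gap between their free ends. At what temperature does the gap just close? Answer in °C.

T = 50.6 °C

Gap closes when ΔL₁ + ΔL₂ = 0.570 mm = 5.70×10⁻⁴ m
(α₁L₁ + α₂L₂)ΔT = g
α₁L₁ + α₂L₂ = 1.89×10⁻⁵×0.5738 + 43.9×10⁻⁷×2.911 = 2.362411×10⁻⁵ m/K
ΔT = 5.70×10⁻⁴ / 2.362411×10⁻⁵ = 24.128 K
T = 26.5 + 24.128 = 50.628 °C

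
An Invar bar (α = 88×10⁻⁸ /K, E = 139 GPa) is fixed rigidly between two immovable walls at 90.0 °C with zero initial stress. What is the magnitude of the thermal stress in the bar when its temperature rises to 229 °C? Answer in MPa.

σ = 17.0 MPa

Fully constrained: the free strain ε = αΔT is blocked, so σ = Eε = EαΔT.
|ΔT| = 139.0 K
σ = 139×10⁹ × 88×10⁻⁸ × 139.0 = 1.70×10⁷ Pa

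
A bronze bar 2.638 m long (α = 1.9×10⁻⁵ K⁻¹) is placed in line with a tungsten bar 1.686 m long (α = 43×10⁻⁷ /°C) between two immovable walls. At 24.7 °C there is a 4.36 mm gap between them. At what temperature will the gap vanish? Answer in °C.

T = 101 °C

Gap closes when ΔL₁ + ΔL₂ = 4.36 mm = 4.36×10⁻³ m
(α₁L₁ + α₂L₂)ΔT = g
α₁L₁ + α₂L₂ = 1.9×10⁻⁵×2.638 + 43×10⁻⁷×1.686 = 5.73718×10⁻⁵ m/K
ΔT = 4.36×10⁻³ / 5.73718×10⁻⁵ = 76.00 K
T = 24.7 + 76.00 = 100.70 °C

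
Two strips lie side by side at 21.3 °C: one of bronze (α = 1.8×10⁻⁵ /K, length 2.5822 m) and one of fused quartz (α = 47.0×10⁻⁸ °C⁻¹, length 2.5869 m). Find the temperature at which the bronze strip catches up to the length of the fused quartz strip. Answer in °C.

L₁(1 + α₁ΔT) = L₂(1 + α₂ΔT) ⇒ ΔT = (L₂ − L₁)/(α₁L₁ − α₂L₂)
L₂ − L₁ = 2.5869 − 2.5822 = 4.70×10⁻³ m
α₁L₁ − α₂L₂ = 1.8×10⁻⁵×2.5822 − 47.0×10⁻⁸×2.5869 = 4.5263757×10⁻⁵ m/K
ΔT = 4.70×10⁻³ / 4.5263757×10⁻⁵ = 103.836 K
T = 21.3 + 103.836 = 125.136 °C

T = 125.1 °C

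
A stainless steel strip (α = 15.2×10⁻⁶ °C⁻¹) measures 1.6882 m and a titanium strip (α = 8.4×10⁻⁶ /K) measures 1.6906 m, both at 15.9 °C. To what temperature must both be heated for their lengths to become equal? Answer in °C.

T = 225.3 °C

L₁(1 + α₁ΔT) = L₂(1 + α₂ΔT) ⇒ ΔT = (L₂ − L₁)/(α₁L₁ − α₂L₂)
L₂ − L₁ = 1.6906 − 1.6882 = 2.40×10⁻³ m
α₁L₁ − α₂L₂ = 15.2×10⁻⁶×1.6882 − 8.4×10⁻⁶×1.6906 = 1.14596×10⁻⁵ m/K
ΔT = 2.40×10⁻³ / 1.14596×10⁻⁵ = 209.431 K
T = 15.9 + 209.431 = 225.331 °C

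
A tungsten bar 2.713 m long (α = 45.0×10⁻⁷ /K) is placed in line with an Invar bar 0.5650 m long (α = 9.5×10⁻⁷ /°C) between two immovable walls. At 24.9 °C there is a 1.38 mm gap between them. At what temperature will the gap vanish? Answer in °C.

T = 133 °C

Gap closes when ΔL₁ + ΔL₂ = 1.38 mm = 1.38×10⁻³ m
(α₁L₁ + α₂L₂)ΔT = g
α₁L₁ + α₂L₂ = 45.0×10⁻⁷×2.713 + 9.5×10⁻⁷×0.5650 = 1.274525×10⁻⁵ m/K
ΔT = 1.38×10⁻³ / 1.274525×10⁻⁵ = 108.28 K
T = 24.9 + 108.28 = 133.18 °C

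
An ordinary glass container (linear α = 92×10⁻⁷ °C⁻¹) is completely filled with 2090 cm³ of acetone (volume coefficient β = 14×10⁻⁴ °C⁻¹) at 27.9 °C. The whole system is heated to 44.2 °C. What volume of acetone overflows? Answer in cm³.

46.8 cm³

The container also expands: β_container ≈ 3α = 2.76×10⁻⁵ /K
Net overflow = V₀(β_liq − 3α_cont)ΔT
β − 3α = 1.40×10⁻³ − 2.76×10⁻⁵ = 1.3724×10⁻³ /K; ΔT = 16.3 K
ΔV = 2090 × 1.3724×10⁻³ × 16.3 = 46.8 cm³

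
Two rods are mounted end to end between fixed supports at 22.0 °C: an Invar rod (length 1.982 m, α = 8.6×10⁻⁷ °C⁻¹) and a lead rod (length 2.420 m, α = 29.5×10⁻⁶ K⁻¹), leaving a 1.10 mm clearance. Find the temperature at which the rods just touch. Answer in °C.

α₁L₁ = 1.70452×10⁻⁶ m/K, α₂L₂ = 7.139×10⁻⁵ m/K → total 7.309452×10⁻⁵ m/K
ΔT = g/(α₁L₁+α₂L₂) = 1.10×10⁻³ / 7.309452×10⁻⁵ = 15.049 K
T = 22.0 + 15.049 = 37.049 °C

T = 37.0 °C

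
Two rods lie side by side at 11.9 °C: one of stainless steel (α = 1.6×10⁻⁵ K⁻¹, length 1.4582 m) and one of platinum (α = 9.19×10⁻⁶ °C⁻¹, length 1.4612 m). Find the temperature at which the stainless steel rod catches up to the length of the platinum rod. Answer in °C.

Equal length when α₁L₁ΔT − α₂L₂ΔT = L₂ − L₁ = 3.00×10⁻³ m
α₁L₁ = 2.33312×10⁻⁵, α₂L₂ = 1.3428428×10⁻⁵ → Δ(αL) = 9.902772×10⁻⁶ m/K
ΔT = 3.00×10⁻³ / 9.902772×10⁻⁶ = 302.945 K, so T = 11.9 + 302.945 = 314.845 °C

T = 314.8 °C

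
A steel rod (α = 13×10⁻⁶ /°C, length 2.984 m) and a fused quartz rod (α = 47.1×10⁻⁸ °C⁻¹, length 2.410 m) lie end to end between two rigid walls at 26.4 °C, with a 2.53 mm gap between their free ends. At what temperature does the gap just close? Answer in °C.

Gap closes when ΔL₁ + ΔL₂ = 2.53 mm = 2.53×10⁻³ m
(α₁L₁ + α₂L₂)ΔT = g
α₁L₁ + α₂L₂ = 13×10⁻⁶×2.984 + 47.1×10⁻⁸×2.410 = 3.992711×10⁻⁵ m/K
ΔT = 2.53×10⁻³ / 3.992711×10⁻⁵ = 63.365 K
T = 26.4 + 63.365 = 89.765 °C

T = 89.8 °C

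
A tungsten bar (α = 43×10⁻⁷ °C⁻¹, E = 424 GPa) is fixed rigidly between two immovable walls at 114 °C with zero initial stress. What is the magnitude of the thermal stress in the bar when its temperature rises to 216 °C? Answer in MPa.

σ = 186 MPa

Fully constrained: the free strain ε = αΔT is blocked, so σ = Eε = EαΔT.
|ΔT| = 102 K
σ = 424×10⁹ × 43×10⁻⁷ × 102 = 1.86×10⁸ Pa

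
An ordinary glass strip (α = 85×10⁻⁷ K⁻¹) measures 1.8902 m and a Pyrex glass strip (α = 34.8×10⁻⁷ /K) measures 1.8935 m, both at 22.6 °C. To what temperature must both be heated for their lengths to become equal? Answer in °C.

Equal length when α₁L₁ΔT − α₂L₂ΔT = L₂ − L₁ = 3.30×10⁻³ m
α₁L₁ = 1.60667×10⁻⁵, α₂L₂ = 6.58938×10⁻⁶ → Δ(αL) = 9.47732×10⁻⁶ m/K
ΔT = 3.30×10⁻³ / 9.47732×10⁻⁶ = 348.200 K, so T = 22.6 + 348.200 = 370.800 °C

T = 370.8 °C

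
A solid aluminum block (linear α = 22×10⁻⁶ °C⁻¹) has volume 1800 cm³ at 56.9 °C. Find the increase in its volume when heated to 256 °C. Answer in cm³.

ΔV = 23.7 cm³

Isotropic solid: β ≈ 3α = 6.6×10⁻⁵ /K; ΔT = 199.1 K
ΔV = 3αV₀ΔT = 3(22×10⁻⁶)(1800)(199.1) = 23.7 cm³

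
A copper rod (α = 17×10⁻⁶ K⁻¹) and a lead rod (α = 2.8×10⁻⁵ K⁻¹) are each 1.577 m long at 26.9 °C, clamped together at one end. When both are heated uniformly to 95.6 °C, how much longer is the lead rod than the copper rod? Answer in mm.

ΔT = 68.7 K
copper: ΔL = 17×10⁻⁶ × 1.577 m × 68.7 = 1.8418×10⁻³ m = 1.8418 mm
lead: ΔL = 2.8×10⁻⁵ × 1.577 m × 68.7 = 3.0335×10⁻³ m = 3.0335 mm
difference = 3.0335 − 1.8418 = 1.1917 mm

1.19 mm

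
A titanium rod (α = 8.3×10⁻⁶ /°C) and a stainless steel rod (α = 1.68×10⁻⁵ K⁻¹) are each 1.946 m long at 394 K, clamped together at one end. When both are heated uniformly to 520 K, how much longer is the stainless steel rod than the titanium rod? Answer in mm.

2.08 mm

ΔT = 126 K
titanium: ΔL = 8.3×10⁻⁶ × 1.946 m × 126 = 2.0351×10⁻³ m = 2.0351 mm
stainless steel: ΔL = 1.68×10⁻⁵ × 1.946 m × 126 = 4.1193×10⁻³ m = 4.1193 mm
difference = 4.1193 − 2.0351 = 2.0842 mm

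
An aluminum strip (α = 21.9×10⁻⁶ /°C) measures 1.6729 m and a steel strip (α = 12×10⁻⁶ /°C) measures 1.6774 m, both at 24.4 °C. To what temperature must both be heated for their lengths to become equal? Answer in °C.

L₁(1 + α₁ΔT) = L₂(1 + α₂ΔT) ⇒ ΔT = (L₂ − L₁)/(α₁L₁ − α₂L₂)
L₂ − L₁ = 1.6774 − 1.6729 = 4.50×10⁻³ m
α₁L₁ − α₂L₂ = 21.9×10⁻⁶×1.6729 − 12×10⁻⁶×1.6774 = 1.650771×10⁻⁵ m/K
ΔT = 4.50×10⁻³ / 1.650771×10⁻⁵ = 272.600 K
T = 24.4 + 272.600 = 297.000 °C

T = 297.0 °C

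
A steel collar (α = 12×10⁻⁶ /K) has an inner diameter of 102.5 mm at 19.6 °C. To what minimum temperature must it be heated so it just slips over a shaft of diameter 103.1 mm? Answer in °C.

Required Δd = 103.1 − 102.5 = 0.6 mm
Δd = αd₀ΔT ⇒ ΔT = Δd/(αd₀) = 0.6 / (12×10⁻⁶ × 102.5) = 487.80 K
T_min = 19.6 + 487.80 = 507.40 °C

T = 507 °C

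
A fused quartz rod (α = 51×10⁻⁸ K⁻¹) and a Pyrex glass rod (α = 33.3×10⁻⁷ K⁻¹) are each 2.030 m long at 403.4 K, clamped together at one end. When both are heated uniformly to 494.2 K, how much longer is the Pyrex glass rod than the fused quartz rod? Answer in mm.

0.520 mm

ΔT = 90.8 K
fused quartz: ΔL = 51×10⁻⁸ × 2.030 m × 90.8 = 9.4005×10⁻⁵ m = 0.094005 mm
Pyrex glass: ΔL = 33.3×10⁻⁷ × 2.030 m × 90.8 = 6.1380×10⁻⁴ m = 0.61380 mm
difference = 0.61380 − 0.094005 = 0.519795 mm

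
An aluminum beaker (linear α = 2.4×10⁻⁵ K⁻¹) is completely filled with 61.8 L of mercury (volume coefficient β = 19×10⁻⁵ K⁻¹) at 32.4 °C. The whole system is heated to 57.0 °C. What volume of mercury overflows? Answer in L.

The beaker also expands: β_container ≈ 3α = 7.2×10⁻⁵ /K
Net overflow = V₀(β_liq − 3α_cont)ΔT
β − 3α = 1.90×10⁻⁴ − 7.2×10⁻⁵ = 1.18×10⁻⁴ /K; ΔT = 24.6 K
ΔV = 61.8 × 1.18×10⁻⁴ × 24.6 = 0.179 L

0.179 L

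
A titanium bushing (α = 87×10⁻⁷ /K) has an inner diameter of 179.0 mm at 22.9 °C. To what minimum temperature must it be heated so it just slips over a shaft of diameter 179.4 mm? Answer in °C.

Required Δd = 179.4 − 179.0 = 0.4 mm
Δd = αd₀ΔT ⇒ ΔT = Δd/(αd₀) = 0.4 / (87×10⁻⁷ × 179.0) = 256.85 K
T_min = 22.9 + 256.85 = 279.75 °C

T = 280 °C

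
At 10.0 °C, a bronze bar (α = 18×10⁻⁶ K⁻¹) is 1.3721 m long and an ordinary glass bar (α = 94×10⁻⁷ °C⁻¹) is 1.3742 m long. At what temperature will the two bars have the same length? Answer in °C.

T = 188.3 °C

Equal length when α₁L₁ΔT − α₂L₂ΔT = L₂ − L₁ = 2.10×10⁻³ m
α₁L₁ = 2.46978×10⁻⁵, α₂L₂ = 1.291748×10⁻⁵ → Δ(αL) = 1.178032×10⁻⁵ m/K
ΔT = 2.10×10⁻³ / 1.178032×10⁻⁵ = 178.263 K, so T = 10.0 + 178.263 = 188.263 °C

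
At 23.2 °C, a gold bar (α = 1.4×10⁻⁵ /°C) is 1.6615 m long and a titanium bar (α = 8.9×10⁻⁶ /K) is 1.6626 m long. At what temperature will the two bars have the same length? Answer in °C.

L₁(1 + α₁ΔT) = L₂(1 + α₂ΔT) ⇒ ΔT = (L₂ − L₁)/(α₁L₁ − α₂L₂)
L₂ − L₁ = 1.6626 − 1.6615 = 1.10×10⁻³ m
α₁L₁ − α₂L₂ = 1.4×10⁻⁵×1.6615 − 8.9×10⁻⁶×1.6626 = 8.46386×10⁻⁶ m/K
ΔT = 1.10×10⁻³ / 8.46386×10⁻⁶ = 129.964 K
T = 23.2 + 129.964 = 153.164 °C

T = 153.2 °C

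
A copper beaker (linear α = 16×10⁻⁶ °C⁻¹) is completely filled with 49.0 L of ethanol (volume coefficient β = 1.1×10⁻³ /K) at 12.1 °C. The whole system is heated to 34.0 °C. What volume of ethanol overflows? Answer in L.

The beaker also expands: β_container ≈ 3α = 4.8×10⁻⁵ /K
Net overflow = V₀(β_liq − 3α_cont)ΔT
β − 3α = 1.10×10⁻³ − 4.8×10⁻⁵ = 1.052×10⁻³ /K; ΔT = 21.9 K
ΔV = 49.0 × 1.052×10⁻³ × 21.9 = 1.13 L

1.13 L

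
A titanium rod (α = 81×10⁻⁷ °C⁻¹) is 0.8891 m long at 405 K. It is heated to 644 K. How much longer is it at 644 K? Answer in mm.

|ΔT| = |644 − 405| = 239 K
ΔL = αL₀ΔT = (81×10⁻⁷)(0.8891)(239) = 1.72×10⁻³ m

ΔL = 1.72 mm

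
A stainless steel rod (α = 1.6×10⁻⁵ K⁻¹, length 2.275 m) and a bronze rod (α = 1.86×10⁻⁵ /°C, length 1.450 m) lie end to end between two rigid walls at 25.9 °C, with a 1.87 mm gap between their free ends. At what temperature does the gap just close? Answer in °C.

Gap closes when ΔL₁ + ΔL₂ = 1.87 mm = 1.87×10⁻³ m
(α₁L₁ + α₂L₂)ΔT = g
α₁L₁ + α₂L₂ = 1.6×10⁻⁵×2.275 + 1.86×10⁻⁵×1.450 = 6.337×10⁻⁵ m/K
ΔT = 1.87×10⁻³ / 6.337×10⁻⁵ = 29.509 K
T = 25.9 + 29.509 = 55.409 °C

T = 55.4 °C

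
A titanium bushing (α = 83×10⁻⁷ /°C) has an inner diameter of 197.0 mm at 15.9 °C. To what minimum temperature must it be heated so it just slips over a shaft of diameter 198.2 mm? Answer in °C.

Required Δd = 198.2 − 197.0 = 1.2 mm
Δd = αd₀ΔT ⇒ ΔT = Δd/(αd₀) = 1.2 / (83×10⁻⁷ × 197.0) = 733.90 K
T_min = 15.9 + 733.90 = 749.80 °C

T = 750 °C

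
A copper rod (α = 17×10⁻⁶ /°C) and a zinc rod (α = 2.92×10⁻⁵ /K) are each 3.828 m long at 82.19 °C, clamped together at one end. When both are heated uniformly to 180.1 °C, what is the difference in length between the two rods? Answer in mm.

ΔT = 97.91 K
copper: ΔL = 17×10⁻⁶ × 3.828 m × 97.91 = 6.3716×10⁻³ m = 6.3716 mm
zinc: ΔL = 2.92×10⁻⁵ × 3.828 m × 97.91 = 1.0944×10⁻² m = 10.944 mm
difference = 10.944 − 6.3716 = 4.5724 mm

4.57 mm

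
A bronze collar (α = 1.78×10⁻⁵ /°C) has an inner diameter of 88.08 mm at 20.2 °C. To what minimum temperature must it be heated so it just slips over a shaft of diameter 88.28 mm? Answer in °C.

Required Δd = 88.28 − 88.08 = 0.20 mm
Δd = αd₀ΔT ⇒ ΔT = Δd/(αd₀) = 0.20 / (1.78×10⁻⁵ × 88.08) = 127.57 K
T_min = 20.2 + 127.57 = 147.77 °C

T = 148 °C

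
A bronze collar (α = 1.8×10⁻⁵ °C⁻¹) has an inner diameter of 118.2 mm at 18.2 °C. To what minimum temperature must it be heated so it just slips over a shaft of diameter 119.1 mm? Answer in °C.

T = 441 °C

Required Δd = 119.1 − 118.2 = 0.9 mm
Δd = αd₀ΔT ⇒ ΔT = Δd/(αd₀) = 0.9 / (1.8×10⁻⁵ × 118.2) = 423.01 K
T_min = 18.2 + 423.01 = 441.21 °C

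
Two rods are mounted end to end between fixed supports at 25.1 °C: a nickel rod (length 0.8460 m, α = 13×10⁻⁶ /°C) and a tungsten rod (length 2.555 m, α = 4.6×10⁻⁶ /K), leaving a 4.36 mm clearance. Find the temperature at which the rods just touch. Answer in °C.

Gap closes when ΔL₁ + ΔL₂ = 4.36 mm = 4.36×10⁻³ m
(α₁L₁ + α₂L₂)ΔT = g
α₁L₁ + α₂L₂ = 13×10⁻⁶×0.8460 + 4.6×10⁻⁶×2.555 = 2.2751×10⁻⁵ m/K
ΔT = 4.36×10⁻³ / 2.2751×10⁻⁵ = 191.64 K
T = 25.1 + 191.64 = 216.74 °C

T = 217 °C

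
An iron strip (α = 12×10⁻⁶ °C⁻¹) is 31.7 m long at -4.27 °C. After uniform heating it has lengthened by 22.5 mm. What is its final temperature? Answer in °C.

ΔL = αL₀ΔT ⇒ ΔT = ΔL / (αL₀)
ΔT = 22.5×10⁻³ m / (12×10⁻⁶ × 31.7 m) = 59.148 K
T = -4.27 + 59.148 = 54.878 °C

T = 54.9 °C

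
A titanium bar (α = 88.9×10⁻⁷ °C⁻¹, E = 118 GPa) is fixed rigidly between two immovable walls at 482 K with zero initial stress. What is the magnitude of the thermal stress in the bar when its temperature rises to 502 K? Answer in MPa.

σ = 21.0 MPa

Fully constrained: the free strain ε = αΔT is blocked, so σ = Eε = EαΔT.
|ΔT| = 20 K
σ = 118×10⁹ × 88.9×10⁻⁷ × 20 = 2.10×10⁷ Pa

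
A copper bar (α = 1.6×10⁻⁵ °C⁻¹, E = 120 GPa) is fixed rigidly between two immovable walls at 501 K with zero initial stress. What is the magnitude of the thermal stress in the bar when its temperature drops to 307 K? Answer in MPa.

σ = 372 MPa

Fully constrained: the free strain ε = αΔT is blocked, so σ = Eε = EαΔT.
|ΔT| = 194 K
σ = 120×10⁹ × 1.6×10⁻⁵ × 194 = 3.72×10⁸ Pa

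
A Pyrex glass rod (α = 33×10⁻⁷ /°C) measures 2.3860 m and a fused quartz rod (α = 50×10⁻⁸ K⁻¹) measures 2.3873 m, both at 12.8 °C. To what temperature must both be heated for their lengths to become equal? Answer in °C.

T = 207.4 °C

Equal length when α₁L₁ΔT − α₂L₂ΔT = L₂ − L₁ = 1.30×10⁻³ m
α₁L₁ = 7.8738×10⁻⁶, α₂L₂ = 1.19365×10⁻⁶ → Δ(αL) = 6.68015×10⁻⁶ m/K
ΔT = 1.30×10⁻³ / 6.68015×10⁻⁶ = 194.606 K, so T = 12.8 + 194.606 = 207.406 °C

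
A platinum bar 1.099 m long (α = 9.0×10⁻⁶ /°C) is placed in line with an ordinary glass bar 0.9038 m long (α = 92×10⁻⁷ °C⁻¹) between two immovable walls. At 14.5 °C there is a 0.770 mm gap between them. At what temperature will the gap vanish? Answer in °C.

Gap closes when ΔL₁ + ΔL₂ = 0.770 mm = 7.70×10⁻⁴ m
(α₁L₁ + α₂L₂)ΔT = g
α₁L₁ + α₂L₂ = 9.0×10⁻⁶×1.099 + 92×10⁻⁷×0.9038 = 1.820596×10⁻⁵ m/K
ΔT = 7.70×10⁻⁴ / 1.820596×10⁻⁵ = 42.294 K
T = 14.5 + 42.294 = 56.794 °C

T = 56.8 °C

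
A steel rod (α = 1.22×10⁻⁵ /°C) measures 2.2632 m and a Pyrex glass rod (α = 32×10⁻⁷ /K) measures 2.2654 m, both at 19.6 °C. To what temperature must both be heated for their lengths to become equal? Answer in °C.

Equal length when α₁L₁ΔT − α₂L₂ΔT = L₂ − L₁ = 2.20×10⁻³ m
α₁L₁ = 2.761104×10⁻⁵, α₂L₂ = 7.24928×10⁻⁶ → Δ(αL) = 2.036176×10⁻⁵ m/K
ΔT = 2.20×10⁻³ / 2.036176×10⁻⁵ = 108.046 K, so T = 19.6 + 108.046 = 127.646 °C

T = 127.6 °C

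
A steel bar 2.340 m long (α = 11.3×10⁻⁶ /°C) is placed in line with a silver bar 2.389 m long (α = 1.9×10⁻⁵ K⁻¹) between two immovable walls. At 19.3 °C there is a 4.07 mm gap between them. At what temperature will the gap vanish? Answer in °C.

α₁L₁ = 2.6442×10⁻⁵ m/K, α₂L₂ = 4.5391×10⁻⁵ m/K → total 7.1833×10⁻⁵ m/K
ΔT = g/(α₁L₁+α₂L₂) = 4.07×10⁻³ / 7.1833×10⁻⁵ = 56.659 K
T = 19.3 + 56.659 = 75.959 °C

T = 76.0 °C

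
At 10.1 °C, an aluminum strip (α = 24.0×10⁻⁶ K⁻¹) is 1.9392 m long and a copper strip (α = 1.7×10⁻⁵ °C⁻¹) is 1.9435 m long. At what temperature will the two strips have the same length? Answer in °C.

L₁(1 + α₁ΔT) = L₂(1 + α₂ΔT) ⇒ ΔT = (L₂ − L₁)/(α₁L₁ − α₂L₂)
L₂ − L₁ = 1.9435 − 1.9392 = 4.30×10⁻³ m
α₁L₁ − α₂L₂ = 24.0×10⁻⁶×1.9392 − 1.7×10⁻⁵×1.9435 = 1.35013×10⁻⁵ m/K
ΔT = 4.30×10⁻³ / 1.35013×10⁻⁵ = 318.488 K
T = 10.1 + 318.488 = 328.588 °C

T = 328.6 °C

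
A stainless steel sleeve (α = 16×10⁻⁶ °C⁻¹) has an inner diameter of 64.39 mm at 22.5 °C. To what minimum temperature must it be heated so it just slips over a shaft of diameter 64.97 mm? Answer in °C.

T = 585 °C

Required Δd = 64.97 − 64.39 = 0.58 mm
Δd = αd₀ΔT ⇒ ΔT = Δd/(αd₀) = 0.58 / (16×10⁻⁶ × 64.39) = 562.98 K
T_min = 22.5 + 562.98 = 585.48 °C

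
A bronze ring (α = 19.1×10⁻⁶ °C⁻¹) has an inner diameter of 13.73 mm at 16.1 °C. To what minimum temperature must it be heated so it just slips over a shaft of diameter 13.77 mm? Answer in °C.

Required Δd = 13.77 − 13.73 = 0.04 mm
Δd = αd₀ΔT ⇒ ΔT = Δd/(αd₀) = 0.04 / (19.1×10⁻⁶ × 13.73) = 152.53 K
T_min = 16.1 + 152.53 = 168.63 °C

T = 169 °C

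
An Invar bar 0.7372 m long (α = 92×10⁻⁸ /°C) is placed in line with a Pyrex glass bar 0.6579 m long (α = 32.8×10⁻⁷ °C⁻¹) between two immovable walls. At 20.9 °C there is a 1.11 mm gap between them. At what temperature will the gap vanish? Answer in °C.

α₁L₁ = 6.78224×10⁻⁷ m/K, α₂L₂ = 2.157912×10⁻⁶ m/K → total 2.836136×10⁻⁶ m/K
ΔT = g/(α₁L₁+α₂L₂) = 1.11×10⁻³ / 2.836136×10⁻⁶ = 391.38 K
T = 20.9 + 391.38 = 412.28 °C

T = 412 °C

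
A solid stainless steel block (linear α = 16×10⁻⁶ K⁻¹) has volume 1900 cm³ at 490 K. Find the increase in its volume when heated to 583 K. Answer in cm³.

Isotropic solid: β ≈ 3α = 4.8×10⁻⁵ /K; ΔT = 93 K
ΔV = 3αV₀ΔT = 3(16×10⁻⁶)(1900)(93) = 8.48 cm³

ΔV = 8.48 cm³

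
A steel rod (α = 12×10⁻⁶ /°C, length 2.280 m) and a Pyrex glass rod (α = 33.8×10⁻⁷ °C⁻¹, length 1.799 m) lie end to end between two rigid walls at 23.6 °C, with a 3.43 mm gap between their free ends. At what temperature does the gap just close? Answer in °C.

T = 126 °C

α₁L₁ = 2.736×10⁻⁵ m/K, α₂L₂ = 6.08062×10⁻⁶ m/K → total 3.344062×10⁻⁵ m/K
ΔT = g/(α₁L₁+α₂L₂) = 3.43×10⁻³ / 3.344062×10⁻⁵ = 102.57 K
T = 23.6 + 102.57 = 126.17 °C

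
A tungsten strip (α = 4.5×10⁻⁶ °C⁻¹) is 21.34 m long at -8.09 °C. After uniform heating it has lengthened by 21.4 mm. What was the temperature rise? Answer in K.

ΔT = 223 K

ΔL = αL₀ΔT ⇒ ΔT = ΔL / (αL₀)
ΔT = 21.4×10⁻³ m / (4.5×10⁻⁶ × 21.34 m) = 222.85 K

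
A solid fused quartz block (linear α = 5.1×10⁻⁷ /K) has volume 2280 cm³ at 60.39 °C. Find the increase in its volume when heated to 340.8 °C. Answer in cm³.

ΔV = 0.978 cm³

Isotropic solid: β ≈ 3α = 1.5×10⁻⁶ /K; ΔT = 280.41 K
ΔV = 3αV₀ΔT = 3(5.1×10⁻⁷)(2280)(280.41) = 0.978 cm³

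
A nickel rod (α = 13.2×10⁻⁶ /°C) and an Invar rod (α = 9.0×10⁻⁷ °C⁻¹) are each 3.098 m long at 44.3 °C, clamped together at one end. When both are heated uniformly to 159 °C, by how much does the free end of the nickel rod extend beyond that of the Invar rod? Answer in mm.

4.37 mm

ΔT = 114.7 K
nickel: ΔL = 13.2×10⁻⁶ × 3.098 m × 114.7 = 4.6905×10⁻³ m = 4.6905 mm
Invar: ΔL = 9.0×10⁻⁷ × 3.098 m × 114.7 = 3.1981×10⁻⁴ m = 0.31981 mm
difference = 4.6905 − 0.31981 = 4.37069 mm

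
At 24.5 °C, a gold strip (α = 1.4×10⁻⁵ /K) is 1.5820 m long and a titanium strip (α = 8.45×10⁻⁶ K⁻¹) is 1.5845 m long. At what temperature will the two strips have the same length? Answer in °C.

Equal length when α₁L₁ΔT − α₂L₂ΔT = L₂ − L₁ = 2.50×10⁻³ m
α₁L₁ = 2.2148×10⁻⁵, α₂L₂ = 1.3389025×10⁻⁵ → Δ(αL) = 8.758975×10⁻⁶ m/K
ΔT = 2.50×10⁻³ / 8.758975×10⁻⁶ = 285.422 K, so T = 24.5 + 285.422 = 309.922 °C

T = 309.9 °C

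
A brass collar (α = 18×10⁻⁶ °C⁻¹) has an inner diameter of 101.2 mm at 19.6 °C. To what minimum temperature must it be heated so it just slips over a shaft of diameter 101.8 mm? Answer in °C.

T = 349 °C

Required Δd = 101.8 − 101.2 = 0.6 mm
Δd = αd₀ΔT ⇒ ΔT = Δd/(αd₀) = 0.6 / (18×10⁻⁶ × 101.2) = 329.38 K
T_min = 19.6 + 329.38 = 348.98 °C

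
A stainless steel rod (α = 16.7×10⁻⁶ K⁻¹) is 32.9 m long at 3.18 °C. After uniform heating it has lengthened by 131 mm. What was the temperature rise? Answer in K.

ΔT = 238 K

ΔL = αL₀ΔT ⇒ ΔT = ΔL / (αL₀)
ΔT = 131×10⁻³ m / (16.7×10⁻⁶ × 32.9 m) = 238.43 K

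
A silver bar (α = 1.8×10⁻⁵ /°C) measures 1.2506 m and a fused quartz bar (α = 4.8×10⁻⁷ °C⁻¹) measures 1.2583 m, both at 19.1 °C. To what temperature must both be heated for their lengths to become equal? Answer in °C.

T = 370.6 °C

Equal length when α₁L₁ΔT − α₂L₂ΔT = L₂ − L₁ = 7.70×10⁻³ m
α₁L₁ = 2.25108×10⁻⁵, α₂L₂ = 6.03984×10⁻⁷ → Δ(αL) = 2.1906816×10⁻⁵ m/K
ΔT = 7.70×10⁻³ / 2.1906816×10⁻⁵ = 351.489 K, so T = 19.1 + 351.489 = 370.589 °C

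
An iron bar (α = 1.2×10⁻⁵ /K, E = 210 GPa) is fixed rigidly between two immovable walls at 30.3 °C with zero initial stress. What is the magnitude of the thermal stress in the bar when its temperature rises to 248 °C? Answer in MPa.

σ = 549 MPa

Fully constrained: the free strain ε = αΔT is blocked, so σ = Eε = EαΔT.
|ΔT| = 217.7 K
σ = 210×10⁹ × 1.2×10⁻⁵ × 217.7 = 5.49×10⁸ Pa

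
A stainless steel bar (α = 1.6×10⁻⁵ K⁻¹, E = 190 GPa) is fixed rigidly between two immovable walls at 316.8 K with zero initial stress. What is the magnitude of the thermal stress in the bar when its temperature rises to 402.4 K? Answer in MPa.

σ = 260 MPa

Fully constrained: the free strain ε = αΔT is blocked, so σ = Eε = EαΔT.
|ΔT| = 85.6 K
σ = 190×10⁹ × 1.6×10⁻⁵ × 85.6 = 2.60×10⁸ Pa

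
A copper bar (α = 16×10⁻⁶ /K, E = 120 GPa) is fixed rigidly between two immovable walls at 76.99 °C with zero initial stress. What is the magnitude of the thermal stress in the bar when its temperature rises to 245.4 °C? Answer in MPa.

Fully constrained: the free strain ε = αΔT is blocked, so σ = Eε = EαΔT.
|ΔT| = 168.41 K
σ = 120×10⁹ × 16×10⁻⁶ × 168.41 = 3.23×10⁸ Pa

σ = 323 MPa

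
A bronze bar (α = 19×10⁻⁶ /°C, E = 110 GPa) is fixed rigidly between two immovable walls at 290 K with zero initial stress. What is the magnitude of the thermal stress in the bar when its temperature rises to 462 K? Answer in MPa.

σ = 359 MPa

Fully constrained: the free strain ε = αΔT is blocked, so σ = Eε = EαΔT.
|ΔT| = 172 K
σ = 110×10⁹ × 19×10⁻⁶ × 172 = 3.59×10⁸ Pa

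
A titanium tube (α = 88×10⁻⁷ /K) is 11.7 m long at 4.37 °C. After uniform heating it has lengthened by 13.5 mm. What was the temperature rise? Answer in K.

ΔT = 131 K

ΔL = αL₀ΔT ⇒ ΔT = ΔL / (αL₀)
ΔT = 13.5×10⁻³ m / (88×10⁻⁷ × 11.7 m) = 131.12 K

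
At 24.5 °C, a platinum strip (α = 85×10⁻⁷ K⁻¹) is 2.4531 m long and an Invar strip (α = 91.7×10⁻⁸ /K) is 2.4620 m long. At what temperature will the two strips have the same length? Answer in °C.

L₁(1 + α₁ΔT) = L₂(1 + α₂ΔT) ⇒ ΔT = (L₂ − L₁)/(α₁L₁ − α₂L₂)
L₂ − L₁ = 2.4620 − 2.4531 = 8.90×10⁻³ m
α₁L₁ − α₂L₂ = 85×10⁻⁷×2.4531 − 91.7×10⁻⁸×2.4620 = 1.8593696×10⁻⁵ m/K
ΔT = 8.90×10⁻³ / 1.8593696×10⁻⁵ = 478.657 K
T = 24.5 + 478.657 = 503.157 °C

T = 503.2 °C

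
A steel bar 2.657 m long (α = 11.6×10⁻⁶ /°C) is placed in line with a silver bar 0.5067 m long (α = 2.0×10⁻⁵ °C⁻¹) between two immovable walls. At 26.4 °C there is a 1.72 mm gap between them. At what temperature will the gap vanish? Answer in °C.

Gap closes when ΔL₁ + ΔL₂ = 1.72 mm = 1.72×10⁻³ m
(α₁L₁ + α₂L₂)ΔT = g
α₁L₁ + α₂L₂ = 11.6×10⁻⁶×2.657 + 2.0×10⁻⁵×0.5067 = 4.09552×10⁻⁵ m/K
ΔT = 1.72×10⁻³ / 4.09552×10⁻⁵ = 41.997 K
T = 26.4 + 41.997 = 68.397 °C

T = 68.4 °C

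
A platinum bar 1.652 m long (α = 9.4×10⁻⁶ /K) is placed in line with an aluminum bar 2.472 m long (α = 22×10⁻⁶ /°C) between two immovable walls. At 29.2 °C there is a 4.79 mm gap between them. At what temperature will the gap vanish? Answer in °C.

T = 97.7 °C

Gap closes when ΔL₁ + ΔL₂ = 4.79 mm = 4.79×10⁻³ m
(α₁L₁ + α₂L₂)ΔT = g
α₁L₁ + α₂L₂ = 9.4×10⁻⁶×1.652 + 22×10⁻⁶×2.472 = 6.99128×10⁻⁵ m/K
ΔT = 4.79×10⁻³ / 6.99128×10⁻⁵ = 68.514 K
T = 29.2 + 68.514 = 97.714 °C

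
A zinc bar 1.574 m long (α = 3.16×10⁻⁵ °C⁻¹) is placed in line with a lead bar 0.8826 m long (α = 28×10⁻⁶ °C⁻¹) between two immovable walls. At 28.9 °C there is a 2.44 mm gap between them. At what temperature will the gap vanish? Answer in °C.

Gap closes when ΔL₁ + ΔL₂ = 2.44 mm = 2.44×10⁻³ m
(α₁L₁ + α₂L₂)ΔT = g
α₁L₁ + α₂L₂ = 3.16×10⁻⁵×1.574 + 28×10⁻⁶×0.8826 = 7.44512×10⁻⁵ m/K
ΔT = 2.44×10⁻³ / 7.44512×10⁻⁵ = 32.773 K
T = 28.9 + 32.773 = 61.673 °C

T = 61.7 °C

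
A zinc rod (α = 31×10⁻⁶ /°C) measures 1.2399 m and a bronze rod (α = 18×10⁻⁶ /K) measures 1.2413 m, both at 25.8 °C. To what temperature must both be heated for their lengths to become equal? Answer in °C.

T = 112.8 °C

L₁(1 + α₁ΔT) = L₂(1 + α₂ΔT) ⇒ ΔT = (L₂ − L₁)/(α₁L₁ − α₂L₂)
L₂ − L₁ = 1.2413 − 1.2399 = 1.40×10⁻³ m
α₁L₁ − α₂L₂ = 31×10⁻⁶×1.2399 − 18×10⁻⁶×1.2413 = 1.60935×10⁻⁵ m/K
ΔT = 1.40×10⁻³ / 1.60935×10⁻⁵ = 86.992 K
T = 25.8 + 86.992 = 112.792 °C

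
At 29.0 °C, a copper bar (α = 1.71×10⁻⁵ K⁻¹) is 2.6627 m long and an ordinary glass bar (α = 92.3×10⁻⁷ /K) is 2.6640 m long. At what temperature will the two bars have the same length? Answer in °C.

Equal length when α₁L₁ΔT − α₂L₂ΔT = L₂ − L₁ = 1.30×10⁻³ m
α₁L₁ = 4.553217×10⁻⁵, α₂L₂ = 2.458872×10⁻⁵ → Δ(αL) = 2.094345×10⁻⁵ m/K
ΔT = 1.30×10⁻³ / 2.094345×10⁻⁵ = 62.0719 K, so T = 29.0 + 62.0719 = 91.0719 °C

T = 91.07 °C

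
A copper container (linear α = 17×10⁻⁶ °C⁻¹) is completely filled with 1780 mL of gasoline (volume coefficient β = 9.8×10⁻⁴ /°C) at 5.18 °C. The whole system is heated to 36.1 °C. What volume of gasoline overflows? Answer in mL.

51.1 mL

The container also expands: β_container ≈ 3α = 5.1×10⁻⁵ /K
Net overflow = V₀(β_liq − 3α_cont)ΔT
β − 3α = 9.80×10⁻⁴ − 5.1×10⁻⁵ = 9.29×10⁻⁴ /K; ΔT = 30.92 K
ΔV = 1780 × 9.29×10⁻⁴ × 30.92 = 51.1 mL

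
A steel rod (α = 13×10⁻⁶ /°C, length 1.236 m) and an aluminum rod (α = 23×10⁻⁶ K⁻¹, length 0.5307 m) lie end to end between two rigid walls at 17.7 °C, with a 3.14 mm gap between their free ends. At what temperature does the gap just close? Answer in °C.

T = 129 °C

α₁L₁ = 1.6068×10⁻⁵ m/K, α₂L₂ = 1.22061×10⁻⁵ m/K → total 2.82741×10⁻⁵ m/K
ΔT = g/(α₁L₁+α₂L₂) = 3.14×10⁻³ / 2.82741×10⁻⁵ = 111.06 K
T = 17.7 + 111.06 = 128.76 °C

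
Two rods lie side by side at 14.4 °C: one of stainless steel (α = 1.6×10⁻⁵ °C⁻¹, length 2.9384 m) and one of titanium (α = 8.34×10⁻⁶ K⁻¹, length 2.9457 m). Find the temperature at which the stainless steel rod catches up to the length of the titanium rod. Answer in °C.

Equal length when α₁L₁ΔT − α₂L₂ΔT = L₂ − L₁ = 7.30×10⁻³ m
α₁L₁ = 4.70144×10⁻⁵, α₂L₂ = 2.4567138×10⁻⁵ → Δ(αL) = 2.2447262×10⁻⁵ m/K
ΔT = 7.30×10⁻³ / 2.2447262×10⁻⁵ = 325.207 K, so T = 14.4 + 325.207 = 339.607 °C

T = 339.6 °C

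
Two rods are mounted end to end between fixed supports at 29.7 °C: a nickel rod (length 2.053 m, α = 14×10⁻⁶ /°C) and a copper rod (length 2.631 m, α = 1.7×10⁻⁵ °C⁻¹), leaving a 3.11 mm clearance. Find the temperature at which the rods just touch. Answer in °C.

T = 72.0 °C

α₁L₁ = 2.8742×10⁻⁵ m/K, α₂L₂ = 4.4727×10⁻⁵ m/K → total 7.3469×10⁻⁵ m/K
ΔT = g/(α₁L₁+α₂L₂) = 3.11×10⁻³ / 7.3469×10⁻⁵ = 42.331 K
T = 29.7 + 42.331 = 72.031 °C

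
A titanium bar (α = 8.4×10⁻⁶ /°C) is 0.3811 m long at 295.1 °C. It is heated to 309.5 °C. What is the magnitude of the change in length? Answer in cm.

|ΔT| = |309.5 − 295.1| = 14.4 K
ΔL = αL₀ΔT = (8.4×10⁻⁶)(0.3811)(14.4) = 4.61×10⁻⁵ m

ΔL = 0.00461 cm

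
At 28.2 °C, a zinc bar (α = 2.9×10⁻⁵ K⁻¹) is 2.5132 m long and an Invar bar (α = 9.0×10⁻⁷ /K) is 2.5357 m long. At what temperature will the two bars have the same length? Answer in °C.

T = 346.9 °C

Equal length when α₁L₁ΔT − α₂L₂ΔT = L₂ − L₁ = 2.25×10⁻² m
α₁L₁ = 7.28828×10⁻⁵, α₂L₂ = 2.28213×10⁻⁶ → Δ(αL) = 7.060067×10⁻⁵ m/K
ΔT = 2.25×10⁻² / 7.060067×10⁻⁵ = 318.694 K, so T = 28.2 + 318.694 = 346.894 °C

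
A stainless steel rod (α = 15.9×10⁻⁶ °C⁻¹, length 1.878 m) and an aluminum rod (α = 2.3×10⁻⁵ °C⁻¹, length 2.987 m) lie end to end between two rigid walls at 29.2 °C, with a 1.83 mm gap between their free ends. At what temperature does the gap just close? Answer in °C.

α₁L₁ = 2.98602×10⁻⁵ m/K, α₂L₂ = 6.8701×10⁻⁵ m/K → total 9.85612×10⁻⁵ m/K
ΔT = g/(α₁L₁+α₂L₂) = 1.83×10⁻³ / 9.85612×10⁻⁵ = 18.567 K
T = 29.2 + 18.567 = 47.767 °C

T = 47.8 °C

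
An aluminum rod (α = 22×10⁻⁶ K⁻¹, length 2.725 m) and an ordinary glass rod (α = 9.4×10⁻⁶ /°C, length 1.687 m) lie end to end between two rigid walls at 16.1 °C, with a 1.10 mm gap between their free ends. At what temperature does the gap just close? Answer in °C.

T = 30.6 °C

Gap closes when ΔL₁ + ΔL₂ = 1.10 mm = 1.10×10⁻³ m
(α₁L₁ + α₂L₂)ΔT = g
α₁L₁ + α₂L₂ = 22×10⁻⁶×2.725 + 9.4×10⁻⁶×1.687 = 7.58078×10⁻⁵ m/K
ΔT = 1.10×10⁻³ / 7.58078×10⁻⁵ = 14.510 K
T = 16.1 + 14.510 = 30.610 °C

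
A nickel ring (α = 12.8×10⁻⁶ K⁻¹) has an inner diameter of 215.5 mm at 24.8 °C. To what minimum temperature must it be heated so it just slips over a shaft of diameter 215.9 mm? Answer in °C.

Required Δd = 215.9 − 215.5 = 0.4 mm
Δd = αd₀ΔT ⇒ ΔT = Δd/(αd₀) = 0.4 / (12.8×10⁻⁶ × 215.5) = 145.01 K
T_min = 24.8 + 145.01 = 169.81 °C

T = 170 °C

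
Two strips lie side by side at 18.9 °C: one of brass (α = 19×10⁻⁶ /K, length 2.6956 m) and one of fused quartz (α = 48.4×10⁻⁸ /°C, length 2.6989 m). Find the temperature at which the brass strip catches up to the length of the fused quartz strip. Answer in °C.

T = 85.02 °C

Equal length when α₁L₁ΔT − α₂L₂ΔT = L₂ − L₁ = 3.30×10⁻³ m
α₁L₁ = 5.12164×10⁻⁵, α₂L₂ = 1.3062676×10⁻⁶ → Δ(αL) = 4.99101324×10⁻⁵ m/K
ΔT = 3.30×10⁻³ / 4.99101324×10⁻⁵ = 66.1188 K, so T = 18.9 + 66.1188 = 85.0188 °C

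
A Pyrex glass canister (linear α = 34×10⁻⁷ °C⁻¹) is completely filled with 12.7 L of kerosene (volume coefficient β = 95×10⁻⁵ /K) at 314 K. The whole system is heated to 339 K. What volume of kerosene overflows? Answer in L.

The canister also expands: β_container ≈ 3α = 1.02×10⁻⁵ /K
Net overflow = V₀(β_liq − 3α_cont)ΔT
β − 3α = 9.50×10⁻⁴ − 1.02×10⁻⁵ = 9.398×10⁻⁴ /K; ΔT = 25 K
ΔV = 12.7 × 9.398×10⁻⁴ × 25 = 0.298 L

0.298 L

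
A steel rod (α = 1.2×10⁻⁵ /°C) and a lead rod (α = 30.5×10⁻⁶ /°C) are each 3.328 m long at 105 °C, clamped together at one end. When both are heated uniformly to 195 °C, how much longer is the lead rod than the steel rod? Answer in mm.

ΔT = 90 K
steel: ΔL = 1.2×10⁻⁵ × 3.328 m × 90 = 3.5942×10⁻³ m = 3.5942 mm
lead: ΔL = 30.5×10⁻⁶ × 3.328 m × 90 = 9.1354×10⁻³ m = 9.1354 mm
difference = 9.1354 − 3.5942 = 5.5412 mm

5.54 mm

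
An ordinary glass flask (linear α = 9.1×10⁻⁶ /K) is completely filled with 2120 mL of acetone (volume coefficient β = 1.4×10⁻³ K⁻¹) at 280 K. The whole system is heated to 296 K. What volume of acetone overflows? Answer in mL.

The flask also expands: β_container ≈ 3α = 2.73×10⁻⁵ /K
Net overflow = V₀(β_liq − 3α_cont)ΔT
β − 3α = 1.40×10⁻³ − 2.73×10⁻⁵ = 1.3727×10⁻³ /K; ΔT = 16 K
ΔV = 2120 × 1.3727×10⁻³ × 16 = 46.6 mL

46.6 mL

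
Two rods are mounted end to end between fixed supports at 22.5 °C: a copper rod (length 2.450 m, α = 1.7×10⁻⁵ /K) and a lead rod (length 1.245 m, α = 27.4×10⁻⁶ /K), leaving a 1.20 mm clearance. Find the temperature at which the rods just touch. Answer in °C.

Gap closes when ΔL₁ + ΔL₂ = 1.20 mm = 1.20×10⁻³ m
(α₁L₁ + α₂L₂)ΔT = g
α₁L₁ + α₂L₂ = 1.7×10⁻⁵×2.450 + 27.4×10⁻⁶×1.245 = 7.5763×10⁻⁵ m/K
ΔT = 1.20×10⁻³ / 7.5763×10⁻⁵ = 15.839 K
T = 22.5 + 15.839 = 38.339 °C

T = 38.3 °C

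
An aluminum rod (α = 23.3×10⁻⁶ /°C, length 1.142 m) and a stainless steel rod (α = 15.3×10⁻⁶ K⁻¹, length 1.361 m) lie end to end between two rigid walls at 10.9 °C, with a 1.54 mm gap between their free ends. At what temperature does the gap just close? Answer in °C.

α₁L₁ = 2.66086×10⁻⁵ m/K, α₂L₂ = 2.08233×10⁻⁵ m/K → total 4.74319×10⁻⁵ m/K
ΔT = g/(α₁L₁+α₂L₂) = 1.54×10⁻³ / 4.74319×10⁻⁵ = 32.468 K
T = 10.9 + 32.468 = 43.368 °C

T = 43.4 °C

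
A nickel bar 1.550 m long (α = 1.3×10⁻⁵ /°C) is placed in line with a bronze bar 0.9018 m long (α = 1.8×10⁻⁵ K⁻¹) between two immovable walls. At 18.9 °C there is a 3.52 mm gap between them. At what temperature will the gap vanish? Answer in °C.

T = 116 °C

α₁L₁ = 2.015×10⁻⁵ m/K, α₂L₂ = 1.62324×10⁻⁵ m/K → total 3.63824×10⁻⁵ m/K
ΔT = g/(α₁L₁+α₂L₂) = 3.52×10⁻³ / 3.63824×10⁻⁵ = 96.75 K
T = 18.9 + 96.75 = 115.65 °C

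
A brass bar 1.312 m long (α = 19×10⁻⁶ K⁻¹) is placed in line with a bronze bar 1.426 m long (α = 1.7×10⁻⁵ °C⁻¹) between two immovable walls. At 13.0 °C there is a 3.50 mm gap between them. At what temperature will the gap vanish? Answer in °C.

Gap closes when ΔL₁ + ΔL₂ = 3.50 mm = 3.50×10⁻³ m
(α₁L₁ + α₂L₂)ΔT = g
α₁L₁ + α₂L₂ = 19×10⁻⁶×1.312 + 1.7×10⁻⁵×1.426 = 4.917×10⁻⁵ m/K
ΔT = 3.50×10⁻³ / 4.917×10⁻⁵ = 71.182 K
T = 13.0 + 71.182 = 84.182 °C

T = 84.2 °C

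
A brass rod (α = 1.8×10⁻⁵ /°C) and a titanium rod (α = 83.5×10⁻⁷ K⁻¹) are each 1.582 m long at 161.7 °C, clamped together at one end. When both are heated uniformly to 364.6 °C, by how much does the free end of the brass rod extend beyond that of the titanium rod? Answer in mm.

ΔT = 202.9 K
brass: ΔL = 1.8×10⁻⁵ × 1.582 m × 202.9 = 5.7778×10⁻³ m = 5.7778 mm
titanium: ΔL = 83.5×10⁻⁷ × 1.582 m × 202.9 = 2.6802×10⁻³ m = 2.6802 mm
difference = 5.7778 − 2.6802 = 3.0976 mm

3.10 mm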